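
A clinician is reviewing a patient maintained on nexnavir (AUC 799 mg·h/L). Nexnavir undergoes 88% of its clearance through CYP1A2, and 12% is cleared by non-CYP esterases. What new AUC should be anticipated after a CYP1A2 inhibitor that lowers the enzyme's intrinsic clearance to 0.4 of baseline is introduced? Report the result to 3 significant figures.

The CYP1A2 pathway (88% of clearance) falls to 0.4× activity: 0.88 × 0.4 = 0.352.
The remaining 12% of clearance is unaffected.
CL_new/CL_old = 0.352 + 0.12 = 0.472.
New AUC = baseline ÷ relative clearance = 799 / 0.472 = 1.69 × 10³ mg·h/L.

1.69 × 10³ mg·h/L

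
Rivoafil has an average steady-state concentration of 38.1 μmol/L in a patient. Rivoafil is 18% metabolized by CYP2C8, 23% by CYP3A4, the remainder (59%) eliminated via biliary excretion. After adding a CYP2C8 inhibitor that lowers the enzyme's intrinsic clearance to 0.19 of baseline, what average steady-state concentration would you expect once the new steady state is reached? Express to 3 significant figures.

44.6 μmol/L

CYP2C8: 0.18 × 0.19 = 0.0342
CYP3A4: 0.23 (unchanged)
Other: 0.59 (unchanged)
Relative clearance = 0.0342 + 0.23 + 0.59 = 0.8542.
New average steady-state concentration = baseline ÷ relative clearance = 38.1 / 0.8542 = 44.6 μmol/L.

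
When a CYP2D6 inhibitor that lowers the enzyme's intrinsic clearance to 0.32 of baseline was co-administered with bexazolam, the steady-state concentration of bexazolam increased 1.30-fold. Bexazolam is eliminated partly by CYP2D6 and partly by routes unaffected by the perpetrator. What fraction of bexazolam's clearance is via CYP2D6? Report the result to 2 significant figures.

0.34

CL'/CL = 1 / 1.30 = 0.7692
0.32·fm + (1 − fm) = 0.7692
fm = (0.7692 − 1) / (0.32 − 1) = 0.34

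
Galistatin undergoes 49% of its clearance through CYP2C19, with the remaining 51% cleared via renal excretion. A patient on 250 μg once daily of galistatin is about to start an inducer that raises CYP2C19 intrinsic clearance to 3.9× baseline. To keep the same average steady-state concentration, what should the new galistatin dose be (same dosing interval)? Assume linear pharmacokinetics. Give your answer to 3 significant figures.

The CYP2C19 pathway (49% of clearance) increases to 3.9× activity: 0.49 × 3.9 = 1.911.
Non-CYP routes (51%) are unchanged.
New clearance relative to baseline: 1.911 + 0.51 = 2.421.
Css,avg = (dose rate)/CL, so holding Css fixed requires dose ∝ CL: 250 × 2.421 = 605 μg.

605 μg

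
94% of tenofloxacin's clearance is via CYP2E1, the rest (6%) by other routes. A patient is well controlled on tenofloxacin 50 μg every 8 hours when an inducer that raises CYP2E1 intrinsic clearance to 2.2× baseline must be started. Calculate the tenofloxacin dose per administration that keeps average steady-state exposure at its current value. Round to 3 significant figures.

CYP2E1: 0.94 × 2.2 = 2.068
Other: 0.06 (unchanged)
New clearance relative to baseline: 2.068 + 0.06 = 2.128.
Exposure is unchanged when dose changes in proportion to clearance. New dose = 50 μg × 2.128 = 106 μg.

106 μg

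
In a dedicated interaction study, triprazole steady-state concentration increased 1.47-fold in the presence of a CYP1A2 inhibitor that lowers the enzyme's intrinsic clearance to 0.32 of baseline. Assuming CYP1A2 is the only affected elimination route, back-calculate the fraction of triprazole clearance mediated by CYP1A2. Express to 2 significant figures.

0.47

CL'/CL = 1 / 1.47 = 0.6803
0.32·fm + (1 − fm) = 0.6803
fm = (0.6803 − 1) / (0.32 − 1) = 0.47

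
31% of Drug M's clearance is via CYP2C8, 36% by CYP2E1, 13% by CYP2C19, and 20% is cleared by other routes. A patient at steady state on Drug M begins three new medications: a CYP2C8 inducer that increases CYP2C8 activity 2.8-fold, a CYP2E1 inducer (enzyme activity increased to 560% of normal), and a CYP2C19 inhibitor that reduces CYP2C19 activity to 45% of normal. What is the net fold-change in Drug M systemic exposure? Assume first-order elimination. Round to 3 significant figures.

0.318

The CYP2C8 pathway (31% of clearance) rises to 2.8× activity: 0.31 × 2.8 = 0.868.
The CYP2E1 pathway (36% of clearance) rises to 5.6× activity: 0.36 × 5.6 = 2.016.
The CYP2C19 pathway (13% of clearance) falls to 0.45× activity: 0.13 × 0.45 = 0.0585.
Non-CYP routes (20%) are unchanged.
New clearance relative to baseline: 0.868 + 2.016 + 0.0585 + 0.2 = 3.1425.
Systemic exposure ∝ 1/CL: fold-change = 1 / 3.1425 = 0.318.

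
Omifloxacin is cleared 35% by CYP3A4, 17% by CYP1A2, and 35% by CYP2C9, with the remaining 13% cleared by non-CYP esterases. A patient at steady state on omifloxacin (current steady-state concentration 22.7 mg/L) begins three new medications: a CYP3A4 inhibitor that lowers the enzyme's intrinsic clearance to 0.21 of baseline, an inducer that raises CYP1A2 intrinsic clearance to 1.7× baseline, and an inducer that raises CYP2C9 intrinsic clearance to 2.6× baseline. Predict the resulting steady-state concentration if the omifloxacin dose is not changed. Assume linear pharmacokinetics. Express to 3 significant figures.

CYP3A4: 0.35 × 0.21 = 0.0735
CYP1A2: 0.17 × 1.7 = 0.289
CYP2C9: 0.35 × 2.6 = 0.91
Other: 0.13 (unchanged)
CL_new/CL_old = 0.0735 + 0.289 + 0.91 + 0.13 = 1.4025.
Dividing the baseline by the relative clearance: 22.7 / 1.4025 = 16.2 mg/L.

16.2 mg/L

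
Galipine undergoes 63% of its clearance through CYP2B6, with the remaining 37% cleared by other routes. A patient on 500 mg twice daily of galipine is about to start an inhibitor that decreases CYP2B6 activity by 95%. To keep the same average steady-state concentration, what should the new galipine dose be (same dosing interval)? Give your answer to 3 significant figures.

CYP2B6: 0.63 × 0.05 = 0.0315
Other: 0.37 (unchanged)
Relative clearance = 0.0315 + 0.37 = 0.4015.
Css,avg = (dose rate)/CL, so holding Css fixed requires dose ∝ CL: 500 × 0.4015 = 201 mg.

201 mg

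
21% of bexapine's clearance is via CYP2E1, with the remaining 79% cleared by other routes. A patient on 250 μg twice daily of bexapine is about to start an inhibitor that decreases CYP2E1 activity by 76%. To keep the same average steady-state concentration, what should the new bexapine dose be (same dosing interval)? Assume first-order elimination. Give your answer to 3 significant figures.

210 μg

The CYP2E1 pathway (21% of clearance) drops to 0.24× activity: 0.21 × 0.24 = 0.0504.
The remaining 79% of clearance is unaffected.
Relative clearance = 0.0504 + 0.79 = 0.8404.
Css,avg = (dose rate)/CL, so holding Css fixed requires dose ∝ CL: 250 × 0.8404 = 210 μg.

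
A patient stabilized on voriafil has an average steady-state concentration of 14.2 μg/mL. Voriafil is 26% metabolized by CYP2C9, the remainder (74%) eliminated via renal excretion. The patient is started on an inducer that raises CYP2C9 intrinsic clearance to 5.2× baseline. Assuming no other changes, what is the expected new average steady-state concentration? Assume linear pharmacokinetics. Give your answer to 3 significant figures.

The CYP2C9 pathway (26% of clearance) is boosted to 5.2× activity: 0.26 × 5.2 = 1.352.
Non-CYP routes (74%) are unchanged.
New clearance relative to baseline: 1.352 + 0.74 = 2.092.
Average steady-state concentration ∝ 1/CL, so new value = 14.2 / 2.092 = 6.79 μg/mL.

6.79 μg/mL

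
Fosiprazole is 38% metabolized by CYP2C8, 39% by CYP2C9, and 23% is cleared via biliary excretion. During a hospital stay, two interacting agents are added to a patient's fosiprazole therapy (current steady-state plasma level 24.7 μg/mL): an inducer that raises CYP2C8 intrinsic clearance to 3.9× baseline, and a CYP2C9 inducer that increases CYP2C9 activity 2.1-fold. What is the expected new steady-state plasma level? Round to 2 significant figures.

9.8 μg/mL

The CYP2C8 pathway (38% of clearance) is boosted to 3.9× activity: 0.38 × 3.9 = 1.482.
The CYP2C9 pathway (39% of clearance) rises to 2.1× activity: 0.39 × 2.1 = 0.819.
Non-CYP routes (23%) are unchanged.
CL_new/CL_old = 1.482 + 0.819 + 0.23 = 2.531.
Steady-state plasma level ∝ 1/CL: new value = 24.7 / 2.531 = 9.8 μg/mL.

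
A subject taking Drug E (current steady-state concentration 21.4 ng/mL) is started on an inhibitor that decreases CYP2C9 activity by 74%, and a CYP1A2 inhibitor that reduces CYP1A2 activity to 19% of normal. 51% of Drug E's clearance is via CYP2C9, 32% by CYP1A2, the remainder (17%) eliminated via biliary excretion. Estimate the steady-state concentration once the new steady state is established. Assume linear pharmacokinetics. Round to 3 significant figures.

CYP2C9: 0.51 × 0.26 = 0.1326
CYP1A2: 0.32 × 0.19 = 0.0608
Other: 0.17 (unchanged)
CL_new/CL_old = 0.1326 + 0.0608 + 0.17 = 0.3634.
New steady-state concentration = 21.4 / 0.3634 = 58.9 ng/mL (concentration scales inversely with clearance).

58.9 ng/mL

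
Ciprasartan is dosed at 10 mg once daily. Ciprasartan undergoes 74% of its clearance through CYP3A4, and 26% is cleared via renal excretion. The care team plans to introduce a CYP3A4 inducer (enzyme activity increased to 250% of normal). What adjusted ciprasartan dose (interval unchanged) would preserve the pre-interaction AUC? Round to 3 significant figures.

21.1 mg

The CYP3A4 pathway (74% of clearance) rises to 2.5× activity: 0.74 × 2.5 = 1.85.
Non-CYP routes (26%) are unchanged.
Relative clearance = 1.85 + 0.26 = 2.11.
Exposure is unchanged when dose changes in proportion to clearance. New dose = 10 mg × 2.11 = 21.1 mg.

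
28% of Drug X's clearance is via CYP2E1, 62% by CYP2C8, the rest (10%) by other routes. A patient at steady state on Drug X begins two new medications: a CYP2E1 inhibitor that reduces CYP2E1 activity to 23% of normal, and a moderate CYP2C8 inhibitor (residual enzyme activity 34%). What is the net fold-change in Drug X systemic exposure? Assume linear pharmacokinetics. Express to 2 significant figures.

2.7

The CYP2E1 pathway (28% of clearance) drops to 0.23× activity: 0.28 × 0.23 = 0.0644.
The CYP2C8 pathway (62% of clearance) falls to 0.34× activity: 0.62 × 0.34 = 0.2108.
The remaining 10% of clearance is unaffected.
CL_new/CL_old = 0.0644 + 0.2108 + 0.1 = 0.3752.
Systemic exposure ∝ 1/CL: fold-change = 1 / 0.3752 = 2.7.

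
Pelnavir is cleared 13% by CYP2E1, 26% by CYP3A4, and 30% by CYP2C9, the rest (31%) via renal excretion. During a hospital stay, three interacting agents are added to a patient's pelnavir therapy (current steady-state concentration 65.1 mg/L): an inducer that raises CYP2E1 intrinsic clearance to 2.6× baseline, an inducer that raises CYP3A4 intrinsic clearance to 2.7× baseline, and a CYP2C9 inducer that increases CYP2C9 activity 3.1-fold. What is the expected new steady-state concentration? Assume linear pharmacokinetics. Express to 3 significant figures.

28.6 mg/L

CYP2E1: 0.13 × 2.6 = 0.338
CYP3A4: 0.26 × 2.7 = 0.702
CYP2C9: 0.3 × 3.1 = 0.93
Other: 0.31 (unchanged)
CL_new/CL_old = 0.338 + 0.702 + 0.93 + 0.31 = 2.28.
Steady-state concentration ∝ 1/CL: new value = 65.1 / 2.28 = 28.6 mg/L.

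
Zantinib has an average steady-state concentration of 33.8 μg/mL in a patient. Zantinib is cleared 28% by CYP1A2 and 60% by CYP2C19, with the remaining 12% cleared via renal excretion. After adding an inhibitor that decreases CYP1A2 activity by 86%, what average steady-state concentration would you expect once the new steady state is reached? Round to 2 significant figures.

45 μg/mL

The CYP1A2 pathway (28% of clearance) falls to 0.14× activity: 0.28 × 0.14 = 0.0392.
CYP2C19 (60%) and the residual 12% are unaffected.
Relative clearance = 0.0392 + 0.6 + 0.12 = 0.7592.
Average steady-state concentration ∝ 1/CL, so new value = 33.8 / 0.7592 = 45 μg/mL.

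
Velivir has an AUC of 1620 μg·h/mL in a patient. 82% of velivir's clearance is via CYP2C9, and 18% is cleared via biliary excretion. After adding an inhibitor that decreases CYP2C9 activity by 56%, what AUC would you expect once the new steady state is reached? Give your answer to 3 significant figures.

The CYP2C9 pathway (82% of clearance) falls to 0.44× activity: 0.82 × 0.44 = 0.3608.
The remaining 18% of clearance is unaffected.
New clearance relative to baseline: 0.3608 + 0.18 = 0.5408.
New AUC = baseline ÷ relative clearance = 1620 / 0.5408 = 3.00 × 10³ μg·h/mL.

3.00 × 10³ μg·h/mL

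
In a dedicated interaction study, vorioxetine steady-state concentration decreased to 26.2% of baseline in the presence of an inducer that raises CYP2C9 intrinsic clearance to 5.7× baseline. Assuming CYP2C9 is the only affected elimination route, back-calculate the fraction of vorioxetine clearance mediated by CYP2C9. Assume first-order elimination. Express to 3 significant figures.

Write x for the fraction cleared via CYP2C9. The observed steady-state concentration change means clearance rose to 1/0.262 = 3.817 of baseline.
Setting x·5.7 + (1 − x) = 3.817 and solving: x = (3.817 − 1)/(5.7 − 1) = 0.599.

0.599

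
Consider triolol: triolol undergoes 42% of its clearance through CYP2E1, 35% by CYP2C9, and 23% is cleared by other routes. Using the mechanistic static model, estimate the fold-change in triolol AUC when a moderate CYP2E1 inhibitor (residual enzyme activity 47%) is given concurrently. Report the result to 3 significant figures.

1.29

The CYP2E1 pathway (42% of clearance) is reduced to 0.47× activity: 0.42 × 0.47 = 0.1974.
CYP2C9 (35%) and the residual 23% are unaffected.
CL_new/CL_old = 0.1974 + 0.35 + 0.23 = 0.7774.
AUC ratio = CL_old/CL_new = 1 / 0.7774 = 1.29.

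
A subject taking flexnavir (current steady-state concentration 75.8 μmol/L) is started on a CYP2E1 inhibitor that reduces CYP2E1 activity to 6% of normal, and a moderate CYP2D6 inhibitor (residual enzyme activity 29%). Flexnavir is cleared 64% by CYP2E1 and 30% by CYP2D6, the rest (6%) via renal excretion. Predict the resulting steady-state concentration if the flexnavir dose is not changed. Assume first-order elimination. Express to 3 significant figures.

The CYP2E1 pathway (64% of clearance) drops to 0.06× activity: 0.64 × 0.06 = 0.0384.
The CYP2D6 pathway (30% of clearance) drops to 0.29× activity: 0.3 × 0.29 = 0.087.
Non-CYP routes (6%) are unchanged.
CL_new/CL_old = 0.0384 + 0.087 + 0.06 = 0.1854.
New steady-state concentration = 75.8 / 0.1854 = 409 μmol/L (concentration scales inversely with clearance).

409 μmol/L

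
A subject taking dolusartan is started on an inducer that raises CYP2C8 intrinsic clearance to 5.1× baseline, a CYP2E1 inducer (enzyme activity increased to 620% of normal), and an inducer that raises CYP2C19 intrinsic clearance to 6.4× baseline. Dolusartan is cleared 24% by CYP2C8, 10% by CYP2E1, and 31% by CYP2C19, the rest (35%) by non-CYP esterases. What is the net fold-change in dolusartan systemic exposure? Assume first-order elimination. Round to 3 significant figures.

CYP2C8: 0.24 × 5.1 = 1.224
CYP2E1: 0.1 × 6.2 = 0.62
CYP2C19: 0.31 × 6.4 = 1.984
Other: 0.35 (unchanged)
New clearance relative to baseline: 1.224 + 0.62 + 1.984 + 0.35 = 4.178.
Because systemic exposure varies inversely with clearance, the combined effect is 1 / 4.178 = 0.239.

0.239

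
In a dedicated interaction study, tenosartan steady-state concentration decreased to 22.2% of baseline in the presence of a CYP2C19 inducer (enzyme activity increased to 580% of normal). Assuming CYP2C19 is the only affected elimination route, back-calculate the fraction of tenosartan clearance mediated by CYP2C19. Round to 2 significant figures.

0.73

CL'/CL = 1 / 0.222 = 4.505
5.8·fm + (1 − fm) = 4.505
fm = (4.505 − 1) / (5.8 − 1) = 0.73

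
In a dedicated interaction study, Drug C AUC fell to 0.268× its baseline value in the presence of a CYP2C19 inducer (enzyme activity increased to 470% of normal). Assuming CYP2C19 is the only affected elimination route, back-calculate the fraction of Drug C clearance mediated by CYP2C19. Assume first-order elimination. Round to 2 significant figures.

0.74

Write x for the fraction cleared via CYP2C19. The observed AUC change means clearance rose to 1/0.268 = 3.731 of baseline.
Setting x·4.7 + (1 − x) = 3.731 and solving: x = (3.731 − 1)/(4.7 − 1) = 0.74.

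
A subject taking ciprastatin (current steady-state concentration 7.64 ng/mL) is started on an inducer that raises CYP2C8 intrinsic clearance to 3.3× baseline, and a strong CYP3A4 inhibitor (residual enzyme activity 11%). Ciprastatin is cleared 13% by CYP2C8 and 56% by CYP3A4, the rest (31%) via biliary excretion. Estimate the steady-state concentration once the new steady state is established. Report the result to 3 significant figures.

CYP2C8: 0.13 × 3.3 = 0.429
CYP3A4: 0.56 × 0.11 = 0.0616
Other: 0.31 (unchanged)
New clearance relative to baseline: 0.429 + 0.0616 + 0.31 = 0.8006.
New steady-state concentration = 7.64 / 0.8006 = 9.54 ng/mL (concentration scales inversely with clearance).

9.54 ng/mL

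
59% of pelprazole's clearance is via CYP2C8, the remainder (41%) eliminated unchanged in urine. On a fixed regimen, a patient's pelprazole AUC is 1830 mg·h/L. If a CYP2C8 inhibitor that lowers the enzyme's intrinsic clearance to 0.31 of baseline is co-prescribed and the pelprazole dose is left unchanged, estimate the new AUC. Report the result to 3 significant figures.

The CYP2C8 pathway (59% of clearance) drops to 0.31× activity: 0.59 × 0.31 = 0.1829.
Non-CYP routes (41%) are unchanged.
CL_new/CL_old = 0.1829 + 0.41 = 0.5929.
With dosing unchanged, AUC scales as 1/CL: 1830 / 0.5929 = 3.09 × 10³ mg·h/L.

3.09 × 10³ mg·h/L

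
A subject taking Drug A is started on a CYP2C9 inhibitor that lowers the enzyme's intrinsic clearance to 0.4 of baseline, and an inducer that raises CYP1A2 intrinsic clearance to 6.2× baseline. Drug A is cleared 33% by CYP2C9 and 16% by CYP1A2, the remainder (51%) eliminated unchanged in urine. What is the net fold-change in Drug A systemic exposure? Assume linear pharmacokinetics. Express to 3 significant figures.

The CYP2C9 pathway (33% of clearance) drops to 0.4× activity: 0.33 × 0.4 = 0.132.
The CYP1A2 pathway (16% of clearance) rises to 6.2× activity: 0.16 × 6.2 = 0.992.
Non-CYP routes (51%) are unchanged.
CL_new/CL_old = 0.132 + 0.992 + 0.51 = 1.634.
Because systemic exposure varies inversely with clearance, the combined effect is 1 / 1.634 = 0.612.

0.612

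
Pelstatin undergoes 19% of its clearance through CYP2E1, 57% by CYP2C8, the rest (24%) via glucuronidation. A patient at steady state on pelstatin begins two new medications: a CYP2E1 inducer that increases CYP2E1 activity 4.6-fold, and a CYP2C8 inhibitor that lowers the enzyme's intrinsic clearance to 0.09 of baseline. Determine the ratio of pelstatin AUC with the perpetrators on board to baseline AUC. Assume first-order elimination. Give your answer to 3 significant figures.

0.858

The CYP2E1 pathway (19% of clearance) increases to 4.6× activity: 0.19 × 4.6 = 0.874.
The CYP2C8 pathway (57% of clearance) falls to 0.09× activity: 0.57 × 0.09 = 0.0513.
Non-CYP routes (24%) are unchanged.
CL_new/CL_old = 0.874 + 0.0513 + 0.24 = 1.1653.
AUC ∝ 1/CL: fold-change = 1 / 1.1653 = 0.858.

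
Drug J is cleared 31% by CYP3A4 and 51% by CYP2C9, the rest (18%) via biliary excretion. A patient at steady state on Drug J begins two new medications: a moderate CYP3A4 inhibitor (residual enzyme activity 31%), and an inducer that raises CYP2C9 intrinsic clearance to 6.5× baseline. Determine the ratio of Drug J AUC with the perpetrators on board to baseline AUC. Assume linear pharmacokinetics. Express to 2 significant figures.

0.28

CYP3A4: 0.31 × 0.31 = 0.0961
CYP2C9: 0.51 × 6.5 = 3.315
Other: 0.18 (unchanged)
Relative clearance = 0.0961 + 3.315 + 0.18 = 3.5911.
Because AUC varies inversely with clearance, the combined effect is 1 / 3.5911 = 0.28.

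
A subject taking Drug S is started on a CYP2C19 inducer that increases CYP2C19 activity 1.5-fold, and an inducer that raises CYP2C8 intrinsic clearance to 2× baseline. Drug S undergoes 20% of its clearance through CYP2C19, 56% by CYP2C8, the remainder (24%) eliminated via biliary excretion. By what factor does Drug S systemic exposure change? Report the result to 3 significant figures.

0.602

CYP2C19: 0.2 × 1.5 = 0.3
CYP2C8: 0.56 × 2 = 1.12
Other: 0.24 (unchanged)
CL_new/CL_old = 0.3 + 1.12 + 0.24 = 1.66.
Because systemic exposure varies inversely with clearance, the combined effect is 1 / 1.66 = 0.602.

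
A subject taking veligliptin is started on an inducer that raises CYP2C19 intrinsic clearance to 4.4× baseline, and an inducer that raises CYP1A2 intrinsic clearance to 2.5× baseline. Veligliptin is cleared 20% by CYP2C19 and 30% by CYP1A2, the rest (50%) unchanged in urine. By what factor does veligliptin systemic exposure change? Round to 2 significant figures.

The CYP2C19 pathway (20% of clearance) rises to 4.4× activity: 0.2 × 4.4 = 0.88.
The CYP1A2 pathway (30% of clearance) rises to 2.5× activity: 0.3 × 2.5 = 0.75.
The remaining 50% of clearance is unaffected.
CL_new/CL_old = 0.88 + 0.75 + 0.5 = 2.13.
Net systemic exposure ratio = 1 / 2.13 = 0.47.

0.47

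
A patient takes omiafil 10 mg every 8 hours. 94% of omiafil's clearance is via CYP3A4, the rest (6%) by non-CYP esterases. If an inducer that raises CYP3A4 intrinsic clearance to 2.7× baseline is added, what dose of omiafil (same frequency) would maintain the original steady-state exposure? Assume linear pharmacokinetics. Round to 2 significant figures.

26 mg

CYP3A4: 0.94 × 2.7 = 2.538
Other: 0.06 (unchanged)
CL_new/CL_old = 2.538 + 0.06 = 2.598.
To maintain the same steady-state level, dose must scale with clearance: new dose = 10 × 2.598 = 26 mg.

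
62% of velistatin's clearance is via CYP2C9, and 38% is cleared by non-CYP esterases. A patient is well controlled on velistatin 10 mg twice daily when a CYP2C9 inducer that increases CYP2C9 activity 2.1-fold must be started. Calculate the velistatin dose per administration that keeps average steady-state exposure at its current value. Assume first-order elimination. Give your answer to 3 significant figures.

16.8 mg

The CYP2C9 pathway (62% of clearance) rises to 2.1× activity: 0.62 × 2.1 = 1.302.
The remaining 38% of clearance is unaffected.
Relative clearance = 1.302 + 0.38 = 1.682.
Css,avg = (dose rate)/CL, so holding Css fixed requires dose ∝ CL: 10 × 1.682 = 16.8 mg.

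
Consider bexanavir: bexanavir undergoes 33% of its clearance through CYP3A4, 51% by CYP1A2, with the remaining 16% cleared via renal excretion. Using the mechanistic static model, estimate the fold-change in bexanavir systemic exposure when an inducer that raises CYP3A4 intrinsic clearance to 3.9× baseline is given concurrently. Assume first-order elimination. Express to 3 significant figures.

0.511

The CYP3A4 pathway (33% of clearance) increases to 3.9× activity: 0.33 × 3.9 = 1.287.
CYP1A2 (51%) and the residual 16% are unaffected.
New clearance relative to baseline: 1.287 + 0.51 + 0.16 = 1.957.
Systemic exposure is inversely proportional to clearance, so the fold-change is 1 / 1.957 = 0.511.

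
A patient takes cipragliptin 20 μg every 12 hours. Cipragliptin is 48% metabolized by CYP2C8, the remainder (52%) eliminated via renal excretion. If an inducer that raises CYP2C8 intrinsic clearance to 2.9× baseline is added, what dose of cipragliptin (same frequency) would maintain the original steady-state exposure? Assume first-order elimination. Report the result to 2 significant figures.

38 μg

CYP2C8: 0.48 × 2.9 = 1.392
Other: 0.52 (unchanged)
CL_new/CL_old = 1.392 + 0.52 = 1.912.
Css,avg = (dose rate)/CL, so holding Css fixed requires dose ∝ CL: 20 × 1.912 = 38 μg.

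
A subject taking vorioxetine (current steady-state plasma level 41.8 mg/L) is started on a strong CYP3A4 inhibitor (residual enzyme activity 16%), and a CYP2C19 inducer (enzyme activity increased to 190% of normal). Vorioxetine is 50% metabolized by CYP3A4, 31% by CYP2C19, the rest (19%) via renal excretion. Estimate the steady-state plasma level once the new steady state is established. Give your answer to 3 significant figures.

48.7 mg/L

The CYP3A4 pathway (50% of clearance) falls to 0.16× activity: 0.5 × 0.16 = 0.08.
The CYP2C19 pathway (31% of clearance) is boosted to 1.9× activity: 0.31 × 1.9 = 0.589.
Non-CYP routes (19%) are unchanged.
CL_new/CL_old = 0.08 + 0.589 + 0.19 = 0.859.
Dividing the baseline by the relative clearance: 41.8 / 0.859 = 48.7 mg/L.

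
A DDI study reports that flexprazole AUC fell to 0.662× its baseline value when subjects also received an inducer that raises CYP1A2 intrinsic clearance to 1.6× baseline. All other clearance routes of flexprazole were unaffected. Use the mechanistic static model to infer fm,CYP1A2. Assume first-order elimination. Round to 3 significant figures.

CL'/CL = 1 / 0.662 = 1.511
1.6·fm + (1 − fm) = 1.511
fm = (1.511 − 1) / (1.6 − 1) = 0.851

0.851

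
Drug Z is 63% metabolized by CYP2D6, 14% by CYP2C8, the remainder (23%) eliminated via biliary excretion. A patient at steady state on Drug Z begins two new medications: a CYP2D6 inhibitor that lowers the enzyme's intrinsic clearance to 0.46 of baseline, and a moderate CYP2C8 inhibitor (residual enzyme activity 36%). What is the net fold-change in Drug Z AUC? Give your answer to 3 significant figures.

The CYP2D6 pathway (63% of clearance) is reduced to 0.46× activity: 0.63 × 0.46 = 0.2898.
The CYP2C8 pathway (14% of clearance) falls to 0.36× activity: 0.14 × 0.36 = 0.0504.
Non-CYP routes (23%) are unchanged.
CL_new/CL_old = 0.2898 + 0.0504 + 0.23 = 0.5702.
AUC ∝ 1/CL: fold-change = 1 / 0.5702 = 1.75.

1.75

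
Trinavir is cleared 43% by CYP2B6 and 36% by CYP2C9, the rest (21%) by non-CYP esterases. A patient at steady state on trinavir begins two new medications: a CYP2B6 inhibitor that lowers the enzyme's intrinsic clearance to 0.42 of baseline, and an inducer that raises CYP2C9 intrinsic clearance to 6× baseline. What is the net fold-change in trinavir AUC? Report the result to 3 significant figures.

0.392

CYP2B6: 0.43 × 0.42 = 0.1806
CYP2C9: 0.36 × 6 = 2.16
Other: 0.21 (unchanged)
New clearance relative to baseline: 0.1806 + 2.16 + 0.21 = 2.5506.
Net AUC ratio = 1 / 2.5506 = 0.392.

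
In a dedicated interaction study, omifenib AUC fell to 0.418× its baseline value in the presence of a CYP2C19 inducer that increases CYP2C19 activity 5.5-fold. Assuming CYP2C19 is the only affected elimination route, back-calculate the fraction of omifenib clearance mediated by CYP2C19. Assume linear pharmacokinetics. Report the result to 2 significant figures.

0.31

Let x = fm,CYP2C19. Because AUC ∝ 1/CL, relative clearance rose to 1/0.418 = 2.392.
Only the CYP2C19 route changed, so 2.392 = x·5.5 + (1 − x), giving x = 0.31.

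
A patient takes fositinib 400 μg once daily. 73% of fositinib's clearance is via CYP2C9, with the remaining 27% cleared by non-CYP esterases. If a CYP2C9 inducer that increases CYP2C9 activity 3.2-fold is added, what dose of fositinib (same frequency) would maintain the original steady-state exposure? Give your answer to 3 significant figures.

CYP2C9: 0.73 × 3.2 = 2.336
Other: 0.27 (unchanged)
CL_new/CL_old = 2.336 + 0.27 = 2.606.
Exposure is unchanged when dose changes in proportion to clearance. New dose = 400 μg × 2.606 = 1.04 × 10³ μg.

1.04 × 10³ μg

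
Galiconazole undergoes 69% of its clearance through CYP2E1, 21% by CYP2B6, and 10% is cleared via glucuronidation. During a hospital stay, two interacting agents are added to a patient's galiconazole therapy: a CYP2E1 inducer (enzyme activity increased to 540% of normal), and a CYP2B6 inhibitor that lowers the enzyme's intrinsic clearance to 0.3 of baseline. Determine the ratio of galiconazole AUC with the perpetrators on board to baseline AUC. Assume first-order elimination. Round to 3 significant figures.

0.257

The CYP2E1 pathway (69% of clearance) is boosted to 5.4× activity: 0.69 × 5.4 = 3.726.
The CYP2B6 pathway (21% of clearance) is reduced to 0.3× activity: 0.21 × 0.3 = 0.063.
Non-CYP routes (10%) are unchanged.
Relative clearance = 3.726 + 0.063 + 0.1 = 3.889.
Net AUC ratio = 1 / 3.889 = 0.257.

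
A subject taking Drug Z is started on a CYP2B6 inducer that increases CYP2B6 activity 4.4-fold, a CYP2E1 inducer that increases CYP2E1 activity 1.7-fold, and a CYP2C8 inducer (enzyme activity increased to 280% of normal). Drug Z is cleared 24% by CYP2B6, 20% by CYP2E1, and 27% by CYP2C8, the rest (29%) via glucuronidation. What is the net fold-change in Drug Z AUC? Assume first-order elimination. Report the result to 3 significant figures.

0.410

The CYP2B6 pathway (24% of clearance) rises to 4.4× activity: 0.24 × 4.4 = 1.056.
The CYP2E1 pathway (20% of clearance) rises to 1.7× activity: 0.2 × 1.7 = 0.34.
The CYP2C8 pathway (27% of clearance) increases to 2.8× activity: 0.27 × 2.8 = 0.756.
The remaining 29% of clearance is unaffected.
CL_new/CL_old = 1.056 + 0.34 + 0.756 + 0.29 = 2.442.
AUC ∝ 1/CL: fold-change = 1 / 2.442 = 0.410.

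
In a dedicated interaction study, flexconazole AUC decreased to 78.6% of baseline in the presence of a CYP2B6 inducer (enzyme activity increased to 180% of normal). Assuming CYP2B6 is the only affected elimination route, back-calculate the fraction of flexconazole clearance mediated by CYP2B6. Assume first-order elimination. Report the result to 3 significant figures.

0.340

CL'/CL = 1 / 0.786 = 1.272
1.8·fm + (1 − fm) = 1.272
fm = (1.272 − 1) / (1.8 − 1) = 0.340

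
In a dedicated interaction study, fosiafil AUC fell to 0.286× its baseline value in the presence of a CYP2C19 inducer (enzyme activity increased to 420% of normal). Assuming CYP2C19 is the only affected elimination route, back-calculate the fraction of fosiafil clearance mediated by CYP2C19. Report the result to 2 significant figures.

0.78

Write x for the fraction cleared via CYP2C19. The observed AUC change means clearance rose to 1/0.286 = 3.497 of baseline.
Setting x·4.2 + (1 − x) = 3.497 and solving: x = (3.497 − 1)/(4.2 − 1) = 0.78.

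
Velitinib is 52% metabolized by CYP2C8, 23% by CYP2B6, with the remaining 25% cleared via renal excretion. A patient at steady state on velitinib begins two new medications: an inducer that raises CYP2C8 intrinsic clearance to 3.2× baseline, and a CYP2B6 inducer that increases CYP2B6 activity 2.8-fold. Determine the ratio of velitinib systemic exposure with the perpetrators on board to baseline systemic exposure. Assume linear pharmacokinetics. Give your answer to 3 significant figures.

0.391

The CYP2C8 pathway (52% of clearance) is boosted to 3.2× activity: 0.52 × 3.2 = 1.664.
The CYP2B6 pathway (23% of clearance) rises to 2.8× activity: 0.23 × 2.8 = 0.644.
Non-CYP routes (25%) are unchanged.
Relative clearance = 1.664 + 0.644 + 0.25 = 2.558.
Net systemic exposure ratio = 1 / 2.558 = 0.391.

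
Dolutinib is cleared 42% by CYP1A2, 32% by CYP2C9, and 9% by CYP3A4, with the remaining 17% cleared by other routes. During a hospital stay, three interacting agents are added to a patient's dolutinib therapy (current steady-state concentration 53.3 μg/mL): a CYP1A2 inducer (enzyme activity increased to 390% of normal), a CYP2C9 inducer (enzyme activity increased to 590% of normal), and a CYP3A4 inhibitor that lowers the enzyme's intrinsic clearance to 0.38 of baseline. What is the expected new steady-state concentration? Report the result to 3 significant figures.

14.3 μg/mL

The CYP1A2 pathway (42% of clearance) is boosted to 3.9× activity: 0.42 × 3.9 = 1.638.
The CYP2C9 pathway (32% of clearance) is boosted to 5.9× activity: 0.32 × 5.9 = 1.888.
The CYP3A4 pathway (9% of clearance) falls to 0.38× activity: 0.09 × 0.38 = 0.0342.
Non-CYP routes (17%) are unchanged.
New clearance relative to baseline: 1.638 + 1.888 + 0.0342 + 0.17 = 3.7302.
New steady-state concentration = 53.3 / 3.7302 = 14.3 μg/mL (concentration scales inversely with clearance).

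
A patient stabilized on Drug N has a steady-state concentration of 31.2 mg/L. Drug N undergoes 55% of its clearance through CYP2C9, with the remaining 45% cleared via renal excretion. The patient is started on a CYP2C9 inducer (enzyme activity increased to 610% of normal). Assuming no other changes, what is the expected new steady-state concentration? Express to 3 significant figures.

8.20 mg/L

CYP2C9: 0.55 × 6.1 = 3.355
Other: 0.45 (unchanged)
Relative clearance = 3.355 + 0.45 = 3.805.
New steady-state concentration = baseline ÷ relative clearance = 31.2 / 3.805 = 8.20 mg/L.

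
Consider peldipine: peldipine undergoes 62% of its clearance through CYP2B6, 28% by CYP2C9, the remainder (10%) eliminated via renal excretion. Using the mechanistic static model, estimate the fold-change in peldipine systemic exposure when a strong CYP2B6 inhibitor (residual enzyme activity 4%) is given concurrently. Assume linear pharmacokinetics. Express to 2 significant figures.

CYP2B6: 0.62 × 0.04 = 0.0248
CYP2C9: 0.28 (unchanged)
Other: 0.1 (unchanged)
CL_new/CL_old = 0.0248 + 0.28 + 0.1 = 0.4048.
Systemic exposure ratio = CL_old/CL_new = 1 / 0.4048 = 2.5.

2.5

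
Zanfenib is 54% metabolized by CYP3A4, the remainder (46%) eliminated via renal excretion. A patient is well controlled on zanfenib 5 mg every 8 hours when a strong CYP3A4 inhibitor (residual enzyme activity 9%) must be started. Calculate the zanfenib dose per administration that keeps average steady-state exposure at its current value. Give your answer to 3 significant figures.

2.54 mg

The CYP3A4 pathway (54% of clearance) drops to 0.09× activity: 0.54 × 0.09 = 0.0486.
Non-CYP routes (46%) are unchanged.
New clearance relative to baseline: 0.0486 + 0.46 = 0.5086.
Css,avg = (dose rate)/CL, so holding Css fixed requires dose ∝ CL: 5 × 0.5086 = 2.54 mg.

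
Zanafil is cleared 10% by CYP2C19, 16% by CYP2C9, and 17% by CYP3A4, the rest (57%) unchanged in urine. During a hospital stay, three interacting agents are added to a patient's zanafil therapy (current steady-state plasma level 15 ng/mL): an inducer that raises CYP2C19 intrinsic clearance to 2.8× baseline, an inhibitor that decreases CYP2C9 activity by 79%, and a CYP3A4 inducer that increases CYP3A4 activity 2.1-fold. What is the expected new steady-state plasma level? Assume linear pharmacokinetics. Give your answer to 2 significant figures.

12 ng/mL

CYP2C19: 0.1 × 2.8 = 0.28
CYP2C9: 0.16 × 0.21 = 0.0336
CYP3A4: 0.17 × 2.1 = 0.357
Other: 0.57 (unchanged)
New clearance relative to baseline: 0.28 + 0.0336 + 0.357 + 0.57 = 1.2406.
Dividing the baseline by the relative clearance: 15 / 1.2406 = 12 ng/mL.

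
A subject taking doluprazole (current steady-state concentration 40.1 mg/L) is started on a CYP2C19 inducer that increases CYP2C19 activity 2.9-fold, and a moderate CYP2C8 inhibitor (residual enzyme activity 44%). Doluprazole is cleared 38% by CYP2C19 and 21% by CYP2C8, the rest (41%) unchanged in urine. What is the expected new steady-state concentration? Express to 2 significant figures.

25 mg/L

The CYP2C19 pathway (38% of clearance) is boosted to 2.9× activity: 0.38 × 2.9 = 1.102.
The CYP2C8 pathway (21% of clearance) drops to 0.44× activity: 0.21 × 0.44 = 0.0924.
The remaining 41% of clearance is unaffected.
CL_new/CL_old = 1.102 + 0.0924 + 0.41 = 1.6044.
Steady-state concentration ∝ 1/CL: new value = 40.1 / 1.6044 = 25 mg/L.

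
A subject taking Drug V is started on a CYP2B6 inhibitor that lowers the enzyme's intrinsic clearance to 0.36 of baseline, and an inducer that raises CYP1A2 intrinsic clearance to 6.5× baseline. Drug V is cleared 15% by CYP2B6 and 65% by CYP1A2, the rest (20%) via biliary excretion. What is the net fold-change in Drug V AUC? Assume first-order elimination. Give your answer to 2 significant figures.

CYP2B6: 0.15 × 0.36 = 0.054
CYP1A2: 0.65 × 6.5 = 4.225
Other: 0.2 (unchanged)
Relative clearance = 0.054 + 4.225 + 0.2 = 4.479.
Net AUC ratio = 1 / 4.479 = 0.22.

0.22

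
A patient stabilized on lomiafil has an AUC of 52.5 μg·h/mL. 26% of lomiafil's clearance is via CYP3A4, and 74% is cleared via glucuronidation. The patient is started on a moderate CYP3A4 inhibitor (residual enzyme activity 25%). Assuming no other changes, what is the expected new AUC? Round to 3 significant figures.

CYP3A4: 0.26 × 0.25 = 0.065
Other: 0.74 (unchanged)
CL_new/CL_old = 0.065 + 0.74 = 0.805.
AUC ∝ 1/CL, so new value = 52.5 / 0.805 = 65.2 μg·h/mL.

65.2 μg·h/mL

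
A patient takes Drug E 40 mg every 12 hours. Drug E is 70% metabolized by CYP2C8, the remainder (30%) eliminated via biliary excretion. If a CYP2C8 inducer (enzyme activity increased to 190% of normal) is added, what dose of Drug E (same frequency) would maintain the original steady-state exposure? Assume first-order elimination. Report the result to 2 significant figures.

The CYP2C8 pathway (70% of clearance) is boosted to 1.9× activity: 0.7 × 1.9 = 1.33.
Non-CYP routes (30%) are unchanged.
New clearance relative to baseline: 1.33 + 0.3 = 1.63.
Exposure is unchanged when dose changes in proportion to clearance. New dose = 40 mg × 1.63 = 65 mg.

65 mg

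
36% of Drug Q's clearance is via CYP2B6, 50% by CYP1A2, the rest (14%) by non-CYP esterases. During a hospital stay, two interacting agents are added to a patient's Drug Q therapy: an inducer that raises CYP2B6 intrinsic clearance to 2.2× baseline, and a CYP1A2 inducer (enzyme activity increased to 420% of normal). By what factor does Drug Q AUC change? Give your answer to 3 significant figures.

0.330

The CYP2B6 pathway (36% of clearance) is boosted to 2.2× activity: 0.36 × 2.2 = 0.792.
The CYP1A2 pathway (50% of clearance) is boosted to 4.2× activity: 0.5 × 4.2 = 2.1.
Non-CYP routes (14%) are unchanged.
CL_new/CL_old = 0.792 + 2.1 + 0.14 = 3.032.
Because AUC varies inversely with clearance, the combined effect is 1 / 3.032 = 0.330.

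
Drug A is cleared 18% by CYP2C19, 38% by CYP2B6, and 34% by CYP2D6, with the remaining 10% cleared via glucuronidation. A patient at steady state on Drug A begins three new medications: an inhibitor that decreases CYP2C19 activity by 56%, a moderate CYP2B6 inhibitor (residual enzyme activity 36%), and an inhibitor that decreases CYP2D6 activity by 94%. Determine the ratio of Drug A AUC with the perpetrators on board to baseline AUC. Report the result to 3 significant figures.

2.97

CYP2C19: 0.18 × 0.44 = 0.0792
CYP2B6: 0.38 × 0.36 = 0.1368
CYP2D6: 0.34 × 0.06 = 0.0204
Other: 0.1 (unchanged)
CL_new/CL_old = 0.0792 + 0.1368 + 0.0204 + 0.1 = 0.3364.
AUC ∝ 1/CL: fold-change = 1 / 0.3364 = 2.97.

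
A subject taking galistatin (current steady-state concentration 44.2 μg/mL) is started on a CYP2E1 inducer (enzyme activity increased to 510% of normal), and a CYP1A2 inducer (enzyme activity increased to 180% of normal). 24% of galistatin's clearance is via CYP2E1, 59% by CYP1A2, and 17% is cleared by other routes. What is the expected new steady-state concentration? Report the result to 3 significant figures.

18.0 μg/mL

CYP2E1: 0.24 × 5.1 = 1.224
CYP1A2: 0.59 × 1.8 = 1.062
Other: 0.17 (unchanged)
New clearance relative to baseline: 1.224 + 1.062 + 0.17 = 2.456.
New steady-state concentration = 44.2 / 2.456 = 18.0 μg/mL (concentration scales inversely with clearance).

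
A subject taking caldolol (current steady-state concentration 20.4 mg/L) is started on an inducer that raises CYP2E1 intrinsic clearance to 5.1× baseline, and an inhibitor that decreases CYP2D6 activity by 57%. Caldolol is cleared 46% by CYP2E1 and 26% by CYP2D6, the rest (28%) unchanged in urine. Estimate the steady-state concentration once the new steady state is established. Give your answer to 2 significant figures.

CYP2E1: 0.46 × 5.1 = 2.346
CYP2D6: 0.26 × 0.43 = 0.1118
Other: 0.28 (unchanged)
New clearance relative to baseline: 2.346 + 0.1118 + 0.28 = 2.7378.
Steady-state concentration ∝ 1/CL: new value = 20.4 / 2.7378 = 7.5 mg/L.

7.5 mg/L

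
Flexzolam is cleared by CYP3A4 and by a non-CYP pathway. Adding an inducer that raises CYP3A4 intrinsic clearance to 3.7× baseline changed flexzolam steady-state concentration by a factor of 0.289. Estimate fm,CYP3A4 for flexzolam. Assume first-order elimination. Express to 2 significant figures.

Write x for the fraction cleared via CYP3A4. The observed steady-state concentration change means clearance rose to 1/0.289 = 3.46 of baseline.
Only the CYP3A4 route changed, so 3.46 = x·3.7 + (1 − x), giving x = 0.91.

0.91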